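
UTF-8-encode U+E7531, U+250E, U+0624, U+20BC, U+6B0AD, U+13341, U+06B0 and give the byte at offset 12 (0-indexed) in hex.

U+E7531 → 4-byte form F3 A7 94 B1 at offsets 0–3.
U+250E → 3-byte form E2 94 8E at offsets 4–6.
U+0624 → 2-byte form D8 A4 at offsets 7–8.
U+20BC → 3-byte form E2 82 BC at offsets 9–11.
U+6B0AD → 4-byte form F1 AB 82 AD at offsets 12–15.
Offset 12 falls in char 5's range; it's byte 1 of F1 AB 82 AD = 0xF1.

0xF1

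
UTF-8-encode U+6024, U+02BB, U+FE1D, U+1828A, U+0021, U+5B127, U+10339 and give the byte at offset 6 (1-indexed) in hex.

0xEF

1-indexed offset 6 is 0-indexed offset 5.
U+6024 → 3-byte form E6 80 A4 at offsets 0–2.
U+02BB → 2-byte form CA BB at offsets 3–4.
U+FE1D → 3-byte form EF B8 9D at offsets 5–7.
Offset 5 falls in char 3's range; it's byte 1 of EF B8 9D = 0xEF.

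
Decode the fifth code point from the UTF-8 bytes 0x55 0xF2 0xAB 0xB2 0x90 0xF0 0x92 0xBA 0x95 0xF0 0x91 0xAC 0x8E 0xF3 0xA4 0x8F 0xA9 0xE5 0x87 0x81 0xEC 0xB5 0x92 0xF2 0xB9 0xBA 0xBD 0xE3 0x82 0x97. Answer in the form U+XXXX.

U+E43E9

Offset 0: leading byte 0x55 = 01010101 → 1-byte char #1 = 55.
Offset 1: leading byte 0xF2 = 11110010 → 4-byte char #2 = F2 AB B2 90.
Offset 5: leading byte 0xF0 = 11110000 → 4-byte char #3 = F0 92 BA 95.
Offset 9: leading byte 0xF0 = 11110000 → 4-byte char #4 = F0 91 AC 8E.
Offset 13: leading byte 0xF3 = 11110011 → 4-byte char #5 = F3 A4 8F A9.
Leading byte 0xF3 = 11110011 matches 11110xxx → 4-byte sequence.
Byte 1: 0xF3 = 11110011, payload 011 (3 bits).
Byte 2: 0xA4 = 10100100 (10xxxxxx ✓), payload 100100.
Byte 3: 0x8F = 10001111 (10xxxxxx ✓), payload 001111.
Byte 4: 0xA9 = 10101001 (10xxxxxx ✓), payload 101001.
Concatenate: 011100100001111101001 = 0xE43E9 (21 bits → U+E43E9).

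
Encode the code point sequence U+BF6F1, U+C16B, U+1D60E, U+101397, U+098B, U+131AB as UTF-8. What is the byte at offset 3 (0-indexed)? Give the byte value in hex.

0xB1

U+BF6F1 → 4-byte form F2 BF 9B B1 at offsets 0–3.
Offset 3 falls in char 1's range; it's byte 4 of F2 BF 9B B1 = 0xB1.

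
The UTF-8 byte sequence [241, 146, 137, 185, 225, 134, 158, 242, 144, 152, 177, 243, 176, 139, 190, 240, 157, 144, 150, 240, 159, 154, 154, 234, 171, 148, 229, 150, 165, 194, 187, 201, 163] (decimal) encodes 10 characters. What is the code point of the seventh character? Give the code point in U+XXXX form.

Offset 0: leading byte 0xF1 = 11110001 → 4-byte char #1 = F1 92 89 B9.
Offset 4: leading byte 0xE1 = 11100001 → 3-byte char #2 = E1 86 9E.
Offset 7: leading byte 0xF2 = 11110010 → 4-byte char #3 = F2 90 98 B1.
Offset 11: leading byte 0xF3 = 11110011 → 4-byte char #4 = F3 B0 8B BE.
Offset 15: leading byte 0xF0 = 11110000 → 4-byte char #5 = F0 9D 90 96.
Offset 19: leading byte 0xF0 = 11110000 → 4-byte char #6 = F0 9F 9A 9A.
Offset 23: leading byte 0xEA = 11101010 → 3-byte char #7 = EA AB 94.
Leading byte 0xEA = 11101010 matches 1110xxxx → 3-byte sequence.
Byte 1: 0xEA = 11101010, payload 1010 (4 bits).
Byte 2: 0xAB = 10101011 (10xxxxxx ✓), payload 101011.
Byte 3: 0x94 = 10010100 (10xxxxxx ✓), payload 010100.
Concatenate: 1010101011010100 = 0xAAD4 (16 bits → U+AAD4).

U+AAD4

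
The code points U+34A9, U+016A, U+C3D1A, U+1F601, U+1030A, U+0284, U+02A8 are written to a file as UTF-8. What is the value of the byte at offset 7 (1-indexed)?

1-indexed offset 7 is 0-indexed offset 6.
U+34A9 → 3-byte form E3 92 A9 at offsets 0–2.
U+016A → 2-byte form C5 AA at offsets 3–4.
U+C3D1A → 4-byte form F3 83 B4 9A at offsets 5–8.
Offset 6 falls in char 3's range; it's byte 2 of F3 83 B4 9A = 0x83.

0x83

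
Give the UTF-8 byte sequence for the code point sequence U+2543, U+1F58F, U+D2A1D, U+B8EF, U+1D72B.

E2 95 83 F0 9F 96 8F F3 92 A8 9D EB A3 AF F0 9D 9C AB

U+2543: 3-byte form → E2 95 83.
U+1F58F: 4-byte form → F0 9F 96 8F.
U+D2A1D: 4-byte form → F3 92 A8 9D.
U+B8EF: 3-byte form → EB A3 AF.
U+1D72B: 4-byte form → F0 9D 9C AB.
Concatenated (18 bytes): E2 95 83 F0 9F 96 8F F3 92 A8 9D EB A3 AF F0 9D 9C AB.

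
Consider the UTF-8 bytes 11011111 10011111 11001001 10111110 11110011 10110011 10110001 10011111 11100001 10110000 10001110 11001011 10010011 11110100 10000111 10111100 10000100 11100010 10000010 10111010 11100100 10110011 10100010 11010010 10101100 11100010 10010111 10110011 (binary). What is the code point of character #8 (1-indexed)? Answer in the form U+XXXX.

Offset 0: leading byte 0xDF = 11011111 → 2-byte char #1 = DF 9F.
Offset 2: leading byte 0xC9 = 11001001 → 2-byte char #2 = C9 BE.
Offset 4: leading byte 0xF3 = 11110011 → 4-byte char #3 = F3 B3 B1 9F.
Offset 8: leading byte 0xE1 = 11100001 → 3-byte char #4 = E1 B0 8E.
Offset 11: leading byte 0xCB = 11001011 → 2-byte char #5 = CB 93.
Offset 13: leading byte 0xF4 = 11110100 → 4-byte char #6 = F4 87 BC 84.
Offset 17: leading byte 0xE2 = 11100010 → 3-byte char #7 = E2 82 BA.
Offset 20: leading byte 0xE4 = 11100100 → 3-byte char #8 = E4 B3 A2.
Leading byte 0xE4 = 11100100 matches 1110xxxx → 3-byte sequence.
Byte 1: 0xE4 = 11100100, payload 0100 (4 bits).
Byte 2: 0xB3 = 10110011 (10xxxxxx ✓), payload 110011.
Byte 3: 0xA2 = 10100010 (10xxxxxx ✓), payload 100010.
Concatenate: 0100110011100010 = 0x4CE2 (16 bits → U+4CE2).

U+4CE2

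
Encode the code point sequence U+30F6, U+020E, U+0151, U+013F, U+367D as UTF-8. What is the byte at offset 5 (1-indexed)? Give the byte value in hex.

1-indexed offset 5 is 0-indexed offset 4.
U+30F6 → 3-byte form E3 83 B6 at offsets 0–2.
U+020E → 2-byte form C8 8E at offsets 3–4.
Offset 4 falls in char 2's range; it's byte 2 of C8 8E = 0x8E.

0x8E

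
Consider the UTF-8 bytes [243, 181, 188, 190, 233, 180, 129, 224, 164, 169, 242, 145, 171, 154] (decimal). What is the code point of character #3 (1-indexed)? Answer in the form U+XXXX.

U+0929

Offset 0: leading byte 0xF3 = 11110011 → 4-byte char #1 = F3 B5 BC BE.
Offset 4: leading byte 0xE9 = 11101001 → 3-byte char #2 = E9 B4 81.
Offset 7: leading byte 0xE0 = 11100000 → 3-byte char #3 = E0 A4 A9.
Leading byte 0xE0 = 11100000 matches 1110xxxx → 3-byte sequence.
Byte 1: 0xE0 = 11100000, payload 0000 (4 bits).
Byte 2: 0xA4 = 10100100 (10xxxxxx ✓), payload 100100.
Byte 3: 0xA9 = 10101001 (10xxxxxx ✓), payload 101001.
Concatenate: 0000100100101001 = 0x929 (16 bits → U+0929).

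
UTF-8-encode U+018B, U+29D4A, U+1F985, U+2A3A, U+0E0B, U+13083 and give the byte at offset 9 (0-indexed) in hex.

0x85

U+018B → 2-byte form C6 8B at offsets 0–1.
U+29D4A → 4-byte form F0 A9 B5 8A at offsets 2–5.
U+1F985 → 4-byte form F0 9F A6 85 at offsets 6–9.
Offset 9 falls in char 3's range; it's byte 4 of F0 9F A6 85 = 0x85.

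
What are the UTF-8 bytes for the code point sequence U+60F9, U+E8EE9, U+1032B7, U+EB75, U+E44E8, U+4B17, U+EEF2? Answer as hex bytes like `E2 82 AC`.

E6 83 B9 F3 A8 BB A9 F4 83 8A B7 EE AD B5 F3 A4 93 A8 E4 AC 97 EE BB B2

U+60F9: 3-byte form → E6 83 B9.
U+E8EE9: 4-byte form → F3 A8 BB A9.
U+1032B7: 4-byte form → F4 83 8A B7.
U+EB75: 3-byte form → EE AD B5.
U+E44E8: 4-byte form → F3 A4 93 A8.
U+4B17: 3-byte form → E4 AC 97.
U+EEF2: 3-byte form → EE BB B2.
Concatenated (24 bytes): E6 83 B9 F3 A8 BB A9 F4 83 8A B7 EE AD B5 F3 A4 93 A8 E4 AC 97 EE BB B2.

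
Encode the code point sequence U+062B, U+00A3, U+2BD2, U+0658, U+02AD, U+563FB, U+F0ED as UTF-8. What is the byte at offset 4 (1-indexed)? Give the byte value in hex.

0xA3

1-indexed offset 4 is 0-indexed offset 3.
U+062B → 2-byte form D8 AB at offsets 0–1.
U+00A3 → 2-byte form C2 A3 at offsets 2–3.
Offset 3 falls in char 2's range; it's byte 2 of C2 A3 = 0xA3.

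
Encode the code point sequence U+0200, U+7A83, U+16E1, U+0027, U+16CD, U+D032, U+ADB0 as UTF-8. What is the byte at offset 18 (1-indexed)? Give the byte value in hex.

1-indexed offset 18 is 0-indexed offset 17.
U+0200 → 2-byte form C8 80 at offsets 0–1.
U+7A83 → 3-byte form E7 AA 83 at offsets 2–4.
U+16E1 → 3-byte form E1 9B A1 at offsets 5–7.
U+0027 → 1-byte form 27 at offsets 8–8.
U+16CD → 3-byte form E1 9B 8D at offsets 9–11.
U+D032 → 3-byte form ED 80 B2 at offsets 12–14.
U+ADB0 → 3-byte form EA B6 B0 at offsets 15–17.
Offset 17 falls in char 7's range; it's byte 3 of EA B6 B0 = 0xB0.

0xB0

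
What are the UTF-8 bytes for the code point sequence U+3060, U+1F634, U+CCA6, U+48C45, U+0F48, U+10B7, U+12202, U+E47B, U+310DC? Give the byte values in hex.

U+3060: 3-byte form → E3 81 A0.
U+1F634: 4-byte form → F0 9F 98 B4.
U+CCA6: 3-byte form → EC B2 A6.
U+48C45: 4-byte form → F1 88 B1 85.
U+0F48: 3-byte form → E0 BD 88.
U+10B7: 3-byte form → E1 82 B7.
U+12202: 4-byte form → F0 92 88 82.
U+E47B: 3-byte form → EE 91 BB.
U+310DC: 4-byte form → F0 B1 83 9C.
Concatenated (31 bytes): E3 81 A0 F0 9F 98 B4 EC B2 A6 F1 88 B1 85 E0 BD 88 E1 82 B7 F0 92 88 82 EE 91 BB F0 B1 83 9C.

E3 81 A0 F0 9F 98 B4 EC B2 A6 F1 88 B1 85 E0 BD 88 E1 82 B7 F0 92 88 82 EE 91 BB F0 B1 83 9C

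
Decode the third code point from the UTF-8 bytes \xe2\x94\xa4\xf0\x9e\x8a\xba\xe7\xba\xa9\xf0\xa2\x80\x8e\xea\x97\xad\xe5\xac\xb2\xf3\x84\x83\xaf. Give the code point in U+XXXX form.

Offset 0: leading byte 0xE2 = 11100010 → 3-byte char #1 = E2 94 A4.
Offset 3: leading byte 0xF0 = 11110000 → 4-byte char #2 = F0 9E 8A BA.
Offset 7: leading byte 0xE7 = 11100111 → 3-byte char #3 = E7 BA A9.
Leading byte 0xE7 = 11100111 matches 1110xxxx → 3-byte sequence.
Byte 1: 0xE7 = 11100111, payload 0111 (4 bits).
Byte 2: 0xBA = 10111010 (10xxxxxx ✓), payload 111010.
Byte 3: 0xA9 = 10101001 (10xxxxxx ✓), payload 101001.
Concatenate: 0111111010101001 = 0x7EA9 (16 bits → U+7EA9).

U+7EA9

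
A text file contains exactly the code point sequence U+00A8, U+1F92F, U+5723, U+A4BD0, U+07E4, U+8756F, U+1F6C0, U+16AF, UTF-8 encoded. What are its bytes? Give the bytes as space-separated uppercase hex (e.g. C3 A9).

U+00A8: 2-byte form → C2 A8.
U+1F92F: 4-byte form → F0 9F A4 AF.
U+5723: 3-byte form → E5 9C A3.
U+A4BD0: 4-byte form → F2 A4 AF 90.
U+07E4: 2-byte form → DF A4.
U+8756F: 4-byte form → F2 87 95 AF.
U+1F6C0: 4-byte form → F0 9F 9B 80.
U+16AF: 3-byte form → E1 9A AF.
Concatenated (26 bytes): C2 A8 F0 9F A4 AF E5 9C A3 F2 A4 AF 90 DF A4 F2 87 95 AF F0 9F 9B 80 E1 9A AF.

C2 A8 F0 9F A4 AF E5 9C A3 F2 A4 AF 90 DF A4 F2 87 95 AF F0 9F 9B 80 E1 9A AF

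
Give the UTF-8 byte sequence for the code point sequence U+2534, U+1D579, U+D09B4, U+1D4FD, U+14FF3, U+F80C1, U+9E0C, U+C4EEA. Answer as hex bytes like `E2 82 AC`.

E2 94 B4 F0 9D 95 B9 F3 90 A6 B4 F0 9D 93 BD F0 94 BF B3 F3 B8 83 81 E9 B8 8C F3 84 BB AA

U+2534: 3-byte form → E2 94 B4.
U+1D579: 4-byte form → F0 9D 95 B9.
U+D09B4: 4-byte form → F3 90 A6 B4.
U+1D4FD: 4-byte form → F0 9D 93 BD.
U+14FF3: 4-byte form → F0 94 BF B3.
U+F80C1: 4-byte form → F3 B8 83 81.
U+9E0C: 3-byte form → E9 B8 8C.
U+C4EEA: 4-byte form → F3 84 BB AA.
Concatenated (30 bytes): E2 94 B4 F0 9D 95 B9 F3 90 A6 B4 F0 9D 93 BD F0 94 BF B3 F3 B8 83 81 E9 B8 8C F3 84 BB AA.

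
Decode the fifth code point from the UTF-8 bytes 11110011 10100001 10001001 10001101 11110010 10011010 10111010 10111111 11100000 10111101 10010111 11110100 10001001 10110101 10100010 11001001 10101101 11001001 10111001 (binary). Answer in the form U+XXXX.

Offset 0: leading byte 0xF3 = 11110011 → 4-byte char #1 = F3 A1 89 8D.
Offset 4: leading byte 0xF2 = 11110010 → 4-byte char #2 = F2 9A BA BF.
Offset 8: leading byte 0xE0 = 11100000 → 3-byte char #3 = E0 BD 97.
Offset 11: leading byte 0xF4 = 11110100 → 4-byte char #4 = F4 89 B5 A2.
Offset 15: leading byte 0xC9 = 11001001 → 2-byte char #5 = C9 AD.
Leading byte 0xC9 = 11001001 matches 110xxxxx → 2-byte sequence.
Byte 1: 0xC9 = 11001001, payload 01001 (5 bits).
Byte 2: 0xAD = 10101101 (10xxxxxx ✓), payload 101101.
Concatenate: 01001101101 = 0x26D (11 bits → U+026D).

U+026D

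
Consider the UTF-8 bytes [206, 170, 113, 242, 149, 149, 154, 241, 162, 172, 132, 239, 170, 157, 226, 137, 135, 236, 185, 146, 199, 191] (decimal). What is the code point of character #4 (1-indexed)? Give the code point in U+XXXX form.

Offset 0: leading byte 0xCE = 11001110 → 2-byte char #1 = CE AA.
Offset 2: leading byte 0x71 = 01110001 → 1-byte char #2 = 71.
Offset 3: leading byte 0xF2 = 11110010 → 4-byte char #3 = F2 95 95 9A.
Offset 7: leading byte 0xF1 = 11110001 → 4-byte char #4 = F1 A2 AC 84.
Leading byte 0xF1 = 11110001 matches 11110xxx → 4-byte sequence.
Byte 1: 0xF1 = 11110001, payload 001 (3 bits).
Byte 2: 0xA2 = 10100010 (10xxxxxx ✓), payload 100010.
Byte 3: 0xAC = 10101100 (10xxxxxx ✓), payload 101100.
Byte 4: 0x84 = 10000100 (10xxxxxx ✓), payload 000100.
Concatenate: 001100010101100000100 = 0x62B04 (21 bits → U+62B04).

U+62B04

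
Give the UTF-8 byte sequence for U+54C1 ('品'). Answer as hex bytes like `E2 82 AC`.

U+54C1 = 0x54C1 = 21697 decimal. In range U+0800–U+FFFF → 3-byte form: 1110xxxx 10xxxxxx 10xxxxxx.
Binary (16 bits): 0101010011000001.
Split 4+6+6: 0101 | 010011 | 000001.
Byte 1: 11100101 = 0xE5.
Byte 2: 10010011 = 0x93.
Byte 3: 10000001 = 0x81.

E5 93 81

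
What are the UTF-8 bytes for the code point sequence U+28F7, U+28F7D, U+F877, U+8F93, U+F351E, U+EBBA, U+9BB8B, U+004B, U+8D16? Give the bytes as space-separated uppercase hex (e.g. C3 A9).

E2 A3 B7 F0 A8 BD BD EF A1 B7 E8 BE 93 F3 B3 94 9E EE AE BA F2 9B AE 8B 4B E8 B4 96

U+28F7: 3-byte form → E2 A3 B7.
U+28F7D: 4-byte form → F0 A8 BD BD.
U+F877: 3-byte form → EF A1 B7.
U+8F93: 3-byte form → E8 BE 93.
U+F351E: 4-byte form → F3 B3 94 9E.
U+EBBA: 3-byte form → EE AE BA.
U+9BB8B: 4-byte form → F2 9B AE 8B.
U+004B: 1-byte form → 4B.
U+8D16: 3-byte form → E8 B4 96.
Concatenated (28 bytes): E2 A3 B7 F0 A8 BD BD EF A1 B7 E8 BE 93 F3 B3 94 9E EE AE BA F2 9B AE 8B 4B E8 B4 96.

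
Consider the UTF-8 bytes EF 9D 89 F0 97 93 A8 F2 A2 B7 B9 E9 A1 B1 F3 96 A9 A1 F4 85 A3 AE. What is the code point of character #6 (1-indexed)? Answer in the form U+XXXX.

Offset 0: leading byte 0xEF = 11101111 → 3-byte char #1 = EF 9D 89.
Offset 3: leading byte 0xF0 = 11110000 → 4-byte char #2 = F0 97 93 A8.
Offset 7: leading byte 0xF2 = 11110010 → 4-byte char #3 = F2 A2 B7 B9.
Offset 11: leading byte 0xE9 = 11101001 → 3-byte char #4 = E9 A1 B1.
Offset 14: leading byte 0xF3 = 11110011 → 4-byte char #5 = F3 96 A9 A1.
Offset 18: leading byte 0xF4 = 11110100 → 4-byte char #6 = F4 85 A3 AE.
Leading byte 0xF4 = 11110100 matches 11110xxx → 4-byte sequence.
Byte 1: 0xF4 = 11110100, payload 100 (3 bits).
Byte 2: 0x85 = 10000101 (10xxxxxx ✓), payload 000101.
Byte 3: 0xA3 = 10100011 (10xxxxxx ✓), payload 100011.
Byte 4: 0xAE = 10101110 (10xxxxxx ✓), payload 101110.
Concatenate: 100000101100011101110 = 0x1058EE (21 bits → U+1058EE).

U+1058EE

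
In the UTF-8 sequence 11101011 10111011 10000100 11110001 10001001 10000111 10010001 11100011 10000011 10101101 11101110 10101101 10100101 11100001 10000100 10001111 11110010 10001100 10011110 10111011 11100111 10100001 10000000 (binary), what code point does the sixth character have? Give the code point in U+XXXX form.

U+8C7BB

Offset 0: leading byte 0xEB = 11101011 → 3-byte char #1 = EB BB 84.
Offset 3: leading byte 0xF1 = 11110001 → 4-byte char #2 = F1 89 87 91.
Offset 7: leading byte 0xE3 = 11100011 → 3-byte char #3 = E3 83 AD.
Offset 10: leading byte 0xEE = 11101110 → 3-byte char #4 = EE AD A5.
Offset 13: leading byte 0xE1 = 11100001 → 3-byte char #5 = E1 84 8F.
Offset 16: leading byte 0xF2 = 11110010 → 4-byte char #6 = F2 8C 9E BB.
Leading byte 0xF2 = 11110010 matches 11110xxx → 4-byte sequence.
Byte 1: 0xF2 = 11110010, payload 010 (3 bits).
Byte 2: 0x8C = 10001100 (10xxxxxx ✓), payload 001100.
Byte 3: 0x9E = 10011110 (10xxxxxx ✓), payload 011110.
Byte 4: 0xBB = 10111011 (10xxxxxx ✓), payload 111011.
Concatenate: 010001100011110111011 = 0x8C7BB (21 bits → U+8C7BB).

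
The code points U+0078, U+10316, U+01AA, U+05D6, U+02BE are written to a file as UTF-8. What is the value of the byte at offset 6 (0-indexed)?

U+0078 → 1-byte form 78 at offsets 0–0.
U+10316 → 4-byte form F0 90 8C 96 at offsets 1–4.
U+01AA → 2-byte form C6 AA at offsets 5–6.
Offset 6 falls in char 3's range; it's byte 2 of C6 AA = 0xAA.

0xAA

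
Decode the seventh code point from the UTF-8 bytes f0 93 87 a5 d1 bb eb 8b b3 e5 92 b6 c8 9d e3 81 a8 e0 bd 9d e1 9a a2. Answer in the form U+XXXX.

Offset 0: leading byte 0xF0 = 11110000 → 4-byte char #1 = F0 93 87 A5.
Offset 4: leading byte 0xD1 = 11010001 → 2-byte char #2 = D1 BB.
Offset 6: leading byte 0xEB = 11101011 → 3-byte char #3 = EB 8B B3.
Offset 9: leading byte 0xE5 = 11100101 → 3-byte char #4 = E5 92 B6.
Offset 12: leading byte 0xC8 = 11001000 → 2-byte char #5 = C8 9D.
Offset 14: leading byte 0xE3 = 11100011 → 3-byte char #6 = E3 81 A8.
Offset 17: leading byte 0xE0 = 11100000 → 3-byte char #7 = E0 BD 9D.
Leading byte 0xE0 = 11100000 matches 1110xxxx → 3-byte sequence.
Byte 1: 0xE0 = 11100000, payload 0000 (4 bits).
Byte 2: 0xBD = 10111101 (10xxxxxx ✓), payload 111101.
Byte 3: 0x9D = 10011101 (10xxxxxx ✓), payload 011101.
Concatenate: 0000111101011101 = 0xF5D (16 bits → U+0F5D).

U+0F5D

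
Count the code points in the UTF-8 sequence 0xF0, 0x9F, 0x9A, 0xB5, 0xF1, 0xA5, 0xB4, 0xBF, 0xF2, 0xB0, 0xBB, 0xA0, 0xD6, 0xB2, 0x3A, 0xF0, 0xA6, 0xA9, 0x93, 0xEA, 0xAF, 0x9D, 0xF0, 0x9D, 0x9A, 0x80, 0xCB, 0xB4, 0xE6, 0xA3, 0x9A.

Byte at offset 0: 0xF0 = 11110000 → 4-byte char (#1). Advance 4.
Byte at offset 4: 0xF1 = 11110001 → 4-byte char (#2). Advance 4.
Byte at offset 8: 0xF2 = 11110010 → 4-byte char (#3). Advance 4.
Byte at offset 12: 0xD6 = 11010110 → 2-byte char (#4). Advance 2.
Byte at offset 14: 0x3A = 00111010 → 1-byte char (#5). Advance 1.
Byte at offset 15: 0xF0 = 11110000 → 4-byte char (#6). Advance 4.
Byte at offset 19: 0xEA = 11101010 → 3-byte char (#7). Advance 3.
Byte at offset 22: 0xF0 = 11110000 → 4-byte char (#8). Advance 4.
Byte at offset 26: 0xCB = 11001011 → 2-byte char (#9). Advance 2.
Byte at offset 28: 0xE6 = 11100110 → 3-byte char (#10). Advance 3.
Reached end at offset 31 after 10 code points.

10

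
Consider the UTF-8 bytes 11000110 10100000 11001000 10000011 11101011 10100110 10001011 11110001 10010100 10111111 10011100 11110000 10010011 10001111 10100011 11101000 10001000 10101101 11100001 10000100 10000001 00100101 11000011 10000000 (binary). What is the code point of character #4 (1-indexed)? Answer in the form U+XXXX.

U+54FDC

Offset 0: leading byte 0xC6 = 11000110 → 2-byte char #1 = C6 A0.
Offset 2: leading byte 0xC8 = 11001000 → 2-byte char #2 = C8 83.
Offset 4: leading byte 0xEB = 11101011 → 3-byte char #3 = EB A6 8B.
Offset 7: leading byte 0xF1 = 11110001 → 4-byte char #4 = F1 94 BF 9C.
Leading byte 0xF1 = 11110001 matches 11110xxx → 4-byte sequence.
Byte 1: 0xF1 = 11110001, payload 001 (3 bits).
Byte 2: 0x94 = 10010100 (10xxxxxx ✓), payload 010100.
Byte 3: 0xBF = 10111111 (10xxxxxx ✓), payload 111111.
Byte 4: 0x9C = 10011100 (10xxxxxx ✓), payload 011100.
Concatenate: 001010100111111011100 = 0x54FDC (21 bits → U+54FDC).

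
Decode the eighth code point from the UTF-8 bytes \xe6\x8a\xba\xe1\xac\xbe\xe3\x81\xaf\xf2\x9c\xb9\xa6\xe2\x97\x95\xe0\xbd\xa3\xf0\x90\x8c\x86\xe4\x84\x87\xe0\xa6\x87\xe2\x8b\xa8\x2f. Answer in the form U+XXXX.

Offset 0: leading byte 0xE6 = 11100110 → 3-byte char #1 = E6 8A BA.
Offset 3: leading byte 0xE1 = 11100001 → 3-byte char #2 = E1 AC BE.
Offset 6: leading byte 0xE3 = 11100011 → 3-byte char #3 = E3 81 AF.
Offset 9: leading byte 0xF2 = 11110010 → 4-byte char #4 = F2 9C B9 A6.
Offset 13: leading byte 0xE2 = 11100010 → 3-byte char #5 = E2 97 95.
Offset 16: leading byte 0xE0 = 11100000 → 3-byte char #6 = E0 BD A3.
Offset 19: leading byte 0xF0 = 11110000 → 4-byte char #7 = F0 90 8C 86.
Offset 23: leading byte 0xE4 = 11100100 → 3-byte char #8 = E4 84 87.
Leading byte 0xE4 = 11100100 matches 1110xxxx → 3-byte sequence.
Byte 1: 0xE4 = 11100100, payload 0100 (4 bits).
Byte 2: 0x84 = 10000100 (10xxxxxx ✓), payload 000100.
Byte 3: 0x87 = 10000111 (10xxxxxx ✓), payload 000111.
Concatenate: 0100000100000111 = 0x4107 (16 bits → U+4107).

U+4107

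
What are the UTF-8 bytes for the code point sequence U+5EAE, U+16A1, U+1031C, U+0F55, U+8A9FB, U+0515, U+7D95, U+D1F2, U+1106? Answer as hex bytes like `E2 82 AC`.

E5 BA AE E1 9A A1 F0 90 8C 9C E0 BD 95 F2 8A A7 BB D4 95 E7 B6 95 ED 87 B2 E1 84 86

U+5EAE: 3-byte form → E5 BA AE.
U+16A1: 3-byte form → E1 9A A1.
U+1031C: 4-byte form → F0 90 8C 9C.
U+0F55: 3-byte form → E0 BD 95.
U+8A9FB: 4-byte form → F2 8A A7 BB.
U+0515: 2-byte form → D4 95.
U+7D95: 3-byte form → E7 B6 95.
U+D1F2: 3-byte form → ED 87 B2.
U+1106: 3-byte form → E1 84 86.
Concatenated (28 bytes): E5 BA AE E1 9A A1 F0 90 8C 9C E0 BD 95 F2 8A A7 BB D4 95 E7 B6 95 ED 87 B2 E1 84 86.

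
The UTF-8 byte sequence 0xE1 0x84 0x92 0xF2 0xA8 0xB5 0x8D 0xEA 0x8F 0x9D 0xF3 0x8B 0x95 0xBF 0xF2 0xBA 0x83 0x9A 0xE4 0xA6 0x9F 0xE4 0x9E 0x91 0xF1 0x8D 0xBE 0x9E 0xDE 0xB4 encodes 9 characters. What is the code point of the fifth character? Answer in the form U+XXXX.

U+BA0DA

Offset 0: leading byte 0xE1 = 11100001 → 3-byte char #1 = E1 84 92.
Offset 3: leading byte 0xF2 = 11110010 → 4-byte char #2 = F2 A8 B5 8D.
Offset 7: leading byte 0xEA = 11101010 → 3-byte char #3 = EA 8F 9D.
Offset 10: leading byte 0xF3 = 11110011 → 4-byte char #4 = F3 8B 95 BF.
Offset 14: leading byte 0xF2 = 11110010 → 4-byte char #5 = F2 BA 83 9A.
Leading byte 0xF2 = 11110010 matches 11110xxx → 4-byte sequence.
Byte 1: 0xF2 = 11110010, payload 010 (3 bits).
Byte 2: 0xBA = 10111010 (10xxxxxx ✓), payload 111010.
Byte 3: 0x83 = 10000011 (10xxxxxx ✓), payload 000011.
Byte 4: 0x9A = 10011010 (10xxxxxx ✓), payload 011010.
Concatenate: 010111010000011011010 = 0xBA0DA (21 bits → U+BA0DA).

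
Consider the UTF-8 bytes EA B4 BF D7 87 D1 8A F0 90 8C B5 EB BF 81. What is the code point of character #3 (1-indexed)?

Offset 0: leading byte 0xEA = 11101010 → 3-byte char #1 = EA B4 BF.
Offset 3: leading byte 0xD7 = 11010111 → 2-byte char #2 = D7 87.
Offset 5: leading byte 0xD1 = 11010001 → 2-byte char #3 = D1 8A.
Leading byte 0xD1 = 11010001 matches 110xxxxx → 2-byte sequence.
Byte 1: 0xD1 = 11010001, payload 10001 (5 bits).
Byte 2: 0x8A = 10001010 (10xxxxxx ✓), payload 001010.
Concatenate: 10001001010 = 0x44A (11 bits → U+044A).

U+044A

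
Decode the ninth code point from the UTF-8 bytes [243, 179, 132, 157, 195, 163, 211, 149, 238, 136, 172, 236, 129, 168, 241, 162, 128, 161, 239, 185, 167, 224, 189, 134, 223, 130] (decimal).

U+07C2

Offset 0: leading byte 0xF3 = 11110011 → 4-byte char #1 = F3 B3 84 9D.
Offset 4: leading byte 0xC3 = 11000011 → 2-byte char #2 = C3 A3.
Offset 6: leading byte 0xD3 = 11010011 → 2-byte char #3 = D3 95.
Offset 8: leading byte 0xEE = 11101110 → 3-byte char #4 = EE 88 AC.
Offset 11: leading byte 0xEC = 11101100 → 3-byte char #5 = EC 81 A8.
Offset 14: leading byte 0xF1 = 11110001 → 4-byte char #6 = F1 A2 80 A1.
Offset 18: leading byte 0xEF = 11101111 → 3-byte char #7 = EF B9 A7.
Offset 21: leading byte 0xE0 = 11100000 → 3-byte char #8 = E0 BD 86.
Offset 24: leading byte 0xDF = 11011111 → 2-byte char #9 = DF 82.
Leading byte 0xDF = 11011111 matches 110xxxxx → 2-byte sequence.
Byte 1: 0xDF = 11011111, payload 11111 (5 bits).
Byte 2: 0x82 = 10000010 (10xxxxxx ✓), payload 000010.
Concatenate: 11111000010 = 0x7C2 (11 bits → U+07C2).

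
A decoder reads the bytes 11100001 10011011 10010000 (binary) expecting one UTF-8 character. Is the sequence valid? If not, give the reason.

valid

Leading byte 0xE1 = 11100001 → 3-byte form.
Continuation bytes 0x9B=10011011, 0x90=10010000 all match 10xxxxxx.
Decoded value 0x16D0 is ≥ 0x800 (shortest form) and not a surrogate.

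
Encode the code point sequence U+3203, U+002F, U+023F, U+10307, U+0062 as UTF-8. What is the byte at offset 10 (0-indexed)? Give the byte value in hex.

U+3203 → 3-byte form E3 88 83 at offsets 0–2.
U+002F → 1-byte form 2F at offsets 3–3.
U+023F → 2-byte form C8 BF at offsets 4–5.
U+10307 → 4-byte form F0 90 8C 87 at offsets 6–9.
U+0062 → 1-byte form 62 at offsets 10–10.
Offset 10 falls in char 5's range; it's byte 1 of 62 = 0x62.

0x62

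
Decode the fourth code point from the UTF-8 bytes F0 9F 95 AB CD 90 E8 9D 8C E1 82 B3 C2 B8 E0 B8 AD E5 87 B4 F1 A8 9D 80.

U+10B3

Offset 0: leading byte 0xF0 = 11110000 → 4-byte char #1 = F0 9F 95 AB.
Offset 4: leading byte 0xCD = 11001101 → 2-byte char #2 = CD 90.
Offset 6: leading byte 0xE8 = 11101000 → 3-byte char #3 = E8 9D 8C.
Offset 9: leading byte 0xE1 = 11100001 → 3-byte char #4 = E1 82 B3.
Leading byte 0xE1 = 11100001 matches 1110xxxx → 3-byte sequence.
Byte 1: 0xE1 = 11100001, payload 0001 (4 bits).
Byte 2: 0x82 = 10000010 (10xxxxxx ✓), payload 000010.
Byte 3: 0xB3 = 10110011 (10xxxxxx ✓), payload 110011.
Concatenate: 0001000010110011 = 0x10B3 (16 bits → U+10B3).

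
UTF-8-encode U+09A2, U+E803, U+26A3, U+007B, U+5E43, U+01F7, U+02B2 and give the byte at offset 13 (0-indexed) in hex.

0xC7

U+09A2 → 3-byte form E0 A6 A2 at offsets 0–2.
U+E803 → 3-byte form EE A0 83 at offsets 3–5.
U+26A3 → 3-byte form E2 9A A3 at offsets 6–8.
U+007B → 1-byte form 7B at offsets 9–9.
U+5E43 → 3-byte form E5 B9 83 at offsets 10–12.
U+01F7 → 2-byte form C7 B7 at offsets 13–14.
Offset 13 falls in char 6's range; it's byte 1 of C7 B7 = 0xC7.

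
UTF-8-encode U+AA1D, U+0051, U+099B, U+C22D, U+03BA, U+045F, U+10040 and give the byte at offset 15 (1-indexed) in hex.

0xF0

1-indexed offset 15 is 0-indexed offset 14.
U+AA1D → 3-byte form EA A8 9D at offsets 0–2.
U+0051 → 1-byte form 51 at offsets 3–3.
U+099B → 3-byte form E0 A6 9B at offsets 4–6.
U+C22D → 3-byte form EC 88 AD at offsets 7–9.
U+03BA → 2-byte form CE BA at offsets 10–11.
U+045F → 2-byte form D1 9F at offsets 12–13.
U+10040 → 4-byte form F0 90 81 80 at offsets 14–17.
Offset 14 falls in char 7's range; it's byte 1 of F0 90 81 80 = 0xF0.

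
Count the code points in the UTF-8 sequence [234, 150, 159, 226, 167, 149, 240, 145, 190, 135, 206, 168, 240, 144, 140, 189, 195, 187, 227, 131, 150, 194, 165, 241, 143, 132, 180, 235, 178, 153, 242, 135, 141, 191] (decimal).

11

Byte at offset 0: 0xEA = 11101010 → 3-byte char (#1). Advance 3.
Byte at offset 3: 0xE2 = 11100010 → 3-byte char (#2). Advance 3.
Byte at offset 6: 0xF0 = 11110000 → 4-byte char (#3). Advance 4.
Byte at offset 10: 0xCE = 11001110 → 2-byte char (#4). Advance 2.
Byte at offset 12: 0xF0 = 11110000 → 4-byte char (#5). Advance 4.
Byte at offset 16: 0xC3 = 11000011 → 2-byte char (#6). Advance 2.
Byte at offset 18: 0xE3 = 11100011 → 3-byte char (#7). Advance 3.
Byte at offset 21: 0xC2 = 11000010 → 2-byte char (#8). Advance 2.
Byte at offset 23: 0xF1 = 11110001 → 4-byte char (#9). Advance 4.
Byte at offset 27: 0xEB = 11101011 → 3-byte char (#10). Advance 3.
Byte at offset 30: 0xF2 = 11110010 → 4-byte char (#11). Advance 4.
Reached end at offset 34 after 11 code points.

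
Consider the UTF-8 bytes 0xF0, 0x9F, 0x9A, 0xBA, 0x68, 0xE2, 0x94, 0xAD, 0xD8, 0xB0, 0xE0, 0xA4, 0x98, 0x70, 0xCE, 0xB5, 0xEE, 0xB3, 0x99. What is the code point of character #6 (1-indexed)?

Offset 0: leading byte 0xF0 = 11110000 → 4-byte char #1 = F0 9F 9A BA.
Offset 4: leading byte 0x68 = 01101000 → 1-byte char #2 = 68.
Offset 5: leading byte 0xE2 = 11100010 → 3-byte char #3 = E2 94 AD.
Offset 8: leading byte 0xD8 = 11011000 → 2-byte char #4 = D8 B0.
Offset 10: leading byte 0xE0 = 11100000 → 3-byte char #5 = E0 A4 98.
Offset 13: leading byte 0x70 = 01110000 → 1-byte char #6 = 70.
Leading byte 0x70 = 01110000 matches 0xxxxxxx → 1-byte sequence.
Byte 1: 0x70 = 01110000, payload 1110000 (7 bits).
Concatenate: 1110000 = 0x70 (7 bits → U+0070).

U+0070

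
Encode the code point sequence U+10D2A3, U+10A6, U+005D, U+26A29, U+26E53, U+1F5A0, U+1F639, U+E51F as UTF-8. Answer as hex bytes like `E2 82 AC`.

F4 8D 8A A3 E1 82 A6 5D F0 A6 A8 A9 F0 A6 B9 93 F0 9F 96 A0 F0 9F 98 B9 EE 94 9F

U+10D2A3: 4-byte form → F4 8D 8A A3.
U+10A6: 3-byte form → E1 82 A6.
U+005D: 1-byte form → 5D.
U+26A29: 4-byte form → F0 A6 A8 A9.
U+26E53: 4-byte form → F0 A6 B9 93.
U+1F5A0: 4-byte form → F0 9F 96 A0.
U+1F639: 4-byte form → F0 9F 98 B9.
U+E51F: 3-byte form → EE 94 9F.
Concatenated (27 bytes): F4 8D 8A A3 E1 82 A6 5D F0 A6 A8 A9 F0 A6 B9 93 F0 9F 96 A0 F0 9F 98 B9 EE 94 9F.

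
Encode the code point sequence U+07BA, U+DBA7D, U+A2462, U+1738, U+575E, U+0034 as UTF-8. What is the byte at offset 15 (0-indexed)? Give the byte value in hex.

0x9E

U+07BA → 2-byte form DE BA at offsets 0–1.
U+DBA7D → 4-byte form F3 9B A9 BD at offsets 2–5.
U+A2462 → 4-byte form F2 A2 91 A2 at offsets 6–9.
U+1738 → 3-byte form E1 9C B8 at offsets 10–12.
U+575E → 3-byte form E5 9D 9E at offsets 13–15.
Offset 15 falls in char 5's range; it's byte 3 of E5 9D 9E = 0x9E.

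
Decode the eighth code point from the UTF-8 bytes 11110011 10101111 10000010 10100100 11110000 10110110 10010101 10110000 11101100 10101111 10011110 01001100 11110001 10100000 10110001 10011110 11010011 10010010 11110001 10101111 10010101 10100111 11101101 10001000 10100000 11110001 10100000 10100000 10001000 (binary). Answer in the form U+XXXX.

Offset 0: leading byte 0xF3 = 11110011 → 4-byte char #1 = F3 AF 82 A4.
Offset 4: leading byte 0xF0 = 11110000 → 4-byte char #2 = F0 B6 95 B0.
Offset 8: leading byte 0xEC = 11101100 → 3-byte char #3 = EC AF 9E.
Offset 11: leading byte 0x4C = 01001100 → 1-byte char #4 = 4C.
Offset 12: leading byte 0xF1 = 11110001 → 4-byte char #5 = F1 A0 B1 9E.
Offset 16: leading byte 0xD3 = 11010011 → 2-byte char #6 = D3 92.
Offset 18: leading byte 0xF1 = 11110001 → 4-byte char #7 = F1 AF 95 A7.
Offset 22: leading byte 0xED = 11101101 → 3-byte char #8 = ED 88 A0.
Leading byte 0xED = 11101101 matches 1110xxxx → 3-byte sequence.
Byte 1: 0xED = 11101101, payload 1101 (4 bits).
Byte 2: 0x88 = 10001000 (10xxxxxx ✓), payload 001000.
Byte 3: 0xA0 = 10100000 (10xxxxxx ✓), payload 100000.
Concatenate: 1101001000100000 = 0xD220 (16 bits → U+D220).

U+D220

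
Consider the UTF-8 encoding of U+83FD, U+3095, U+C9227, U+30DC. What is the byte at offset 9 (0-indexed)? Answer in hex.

0xA7

U+83FD → 3-byte form E8 8F BD at offsets 0–2.
U+3095 → 3-byte form E3 82 95 at offsets 3–5.
U+C9227 → 4-byte form F3 89 88 A7 at offsets 6–9.
Offset 9 falls in char 3's range; it's byte 4 of F3 89 88 A7 = 0xA7.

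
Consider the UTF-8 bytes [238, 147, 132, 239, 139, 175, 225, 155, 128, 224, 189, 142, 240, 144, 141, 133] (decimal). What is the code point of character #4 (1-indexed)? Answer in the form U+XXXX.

Offset 0: leading byte 0xEE = 11101110 → 3-byte char #1 = EE 93 84.
Offset 3: leading byte 0xEF = 11101111 → 3-byte char #2 = EF 8B AF.
Offset 6: leading byte 0xE1 = 11100001 → 3-byte char #3 = E1 9B 80.
Offset 9: leading byte 0xE0 = 11100000 → 3-byte char #4 = E0 BD 8E.
Leading byte 0xE0 = 11100000 matches 1110xxxx → 3-byte sequence.
Byte 1: 0xE0 = 11100000, payload 0000 (4 bits).
Byte 2: 0xBD = 10111101 (10xxxxxx ✓), payload 111101.
Byte 3: 0x8E = 10001110 (10xxxxxx ✓), payload 001110.
Concatenate: 0000111101001110 = 0xF4E (16 bits → U+0F4E).

U+0F4E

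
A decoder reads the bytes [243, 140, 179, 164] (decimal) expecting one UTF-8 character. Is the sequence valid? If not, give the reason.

valid

Leading byte 0xF3 = 11110011 → 4-byte form.
Continuation bytes 0x8C=10001100, 0xB3=10110011, 0xA4=10100100 all match 10xxxxxx.
Decoded value 0xCCCE4 is ≥ 0x10000 (shortest form) and not a surrogate.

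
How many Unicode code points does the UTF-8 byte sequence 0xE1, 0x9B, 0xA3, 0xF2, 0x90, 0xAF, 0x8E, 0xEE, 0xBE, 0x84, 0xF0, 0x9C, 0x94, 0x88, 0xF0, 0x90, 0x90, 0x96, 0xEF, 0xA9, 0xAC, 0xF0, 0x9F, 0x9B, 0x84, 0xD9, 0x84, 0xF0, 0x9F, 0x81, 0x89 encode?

Byte at offset 0: 0xE1 = 11100001 → 3-byte char (#1). Advance 3.
Byte at offset 3: 0xF2 = 11110010 → 4-byte char (#2). Advance 4.
Byte at offset 7: 0xEE = 11101110 → 3-byte char (#3). Advance 3.
Byte at offset 10: 0xF0 = 11110000 → 4-byte char (#4). Advance 4.
Byte at offset 14: 0xF0 = 11110000 → 4-byte char (#5). Advance 4.
Byte at offset 18: 0xEF = 11101111 → 3-byte char (#6). Advance 3.
Byte at offset 21: 0xF0 = 11110000 → 4-byte char (#7). Advance 4.
Byte at offset 25: 0xD9 = 11011001 → 2-byte char (#8). Advance 2.
Byte at offset 27: 0xF0 = 11110000 → 4-byte char (#9). Advance 4.
Reached end at offset 31 after 9 code points.

9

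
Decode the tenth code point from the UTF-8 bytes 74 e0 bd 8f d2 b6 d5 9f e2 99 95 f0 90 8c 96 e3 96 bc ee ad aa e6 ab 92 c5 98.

Offset 0: leading byte 0x74 = 01110100 → 1-byte char #1 = 74.
Offset 1: leading byte 0xE0 = 11100000 → 3-byte char #2 = E0 BD 8F.
Offset 4: leading byte 0xD2 = 11010010 → 2-byte char #3 = D2 B6.
Offset 6: leading byte 0xD5 = 11010101 → 2-byte char #4 = D5 9F.
Offset 8: leading byte 0xE2 = 11100010 → 3-byte char #5 = E2 99 95.
Offset 11: leading byte 0xF0 = 11110000 → 4-byte char #6 = F0 90 8C 96.
Offset 15: leading byte 0xE3 = 11100011 → 3-byte char #7 = E3 96 BC.
Offset 18: leading byte 0xEE = 11101110 → 3-byte char #8 = EE AD AA.
Offset 21: leading byte 0xE6 = 11100110 → 3-byte char #9 = E6 AB 92.
Offset 24: leading byte 0xC5 = 11000101 → 2-byte char #10 = C5 98.
Leading byte 0xC5 = 11000101 matches 110xxxxx → 2-byte sequence.
Byte 1: 0xC5 = 11000101, payload 00101 (5 bits).
Byte 2: 0x98 = 10011000 (10xxxxxx ✓), payload 011000.
Concatenate: 00101011000 = 0x158 (11 bits → U+0158).

U+0158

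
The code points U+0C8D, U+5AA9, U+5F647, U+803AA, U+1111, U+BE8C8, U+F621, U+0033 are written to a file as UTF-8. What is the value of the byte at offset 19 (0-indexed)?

U+0C8D → 3-byte form E0 B2 8D at offsets 0–2.
U+5AA9 → 3-byte form E5 AA A9 at offsets 3–5.
U+5F647 → 4-byte form F1 9F 99 87 at offsets 6–9.
U+803AA → 4-byte form F2 80 8E AA at offsets 10–13.
U+1111 → 3-byte form E1 84 91 at offsets 14–16.
U+BE8C8 → 4-byte form F2 BE A3 88 at offsets 17–20.
Offset 19 falls in char 6's range; it's byte 3 of F2 BE A3 88 = 0xA3.

0xA3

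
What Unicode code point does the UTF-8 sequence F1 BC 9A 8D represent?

U+7C68D

Leading byte 0xF1 = 11110001 matches 11110xxx → 4-byte sequence.
Byte 1: 0xF1 = 11110001, payload 001 (3 bits).
Byte 2: 0xBC = 10111100 (10xxxxxx ✓), payload 111100.
Byte 3: 0x9A = 10011010 (10xxxxxx ✓), payload 011010.
Byte 4: 0x8D = 10001101 (10xxxxxx ✓), payload 001101.
Concatenate: 001111100011010001101 = 0x7C68D (21 bits → U+7C68D).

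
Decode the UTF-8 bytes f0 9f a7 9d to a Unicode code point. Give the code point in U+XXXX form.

U+1F9DD

Leading byte 0xF0 = 11110000 matches 11110xxx → 4-byte sequence.
Byte 1: 0xF0 = 11110000, payload 000 (3 bits).
Byte 2: 0x9F = 10011111 (10xxxxxx ✓), payload 011111.
Byte 3: 0xA7 = 10100111 (10xxxxxx ✓), payload 100111.
Byte 4: 0x9D = 10011101 (10xxxxxx ✓), payload 011101.
Concatenate: 000011111100111011101 = 0x1F9DD (21 bits → U+1F9DD).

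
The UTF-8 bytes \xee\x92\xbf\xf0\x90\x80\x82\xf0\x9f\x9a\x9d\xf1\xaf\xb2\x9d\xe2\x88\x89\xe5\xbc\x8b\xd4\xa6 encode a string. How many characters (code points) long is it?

7

Byte at offset 0: 0xEE = 11101110 → 3-byte char (#1). Advance 3.
Byte at offset 3: 0xF0 = 11110000 → 4-byte char (#2). Advance 4.
Byte at offset 7: 0xF0 = 11110000 → 4-byte char (#3). Advance 4.
Byte at offset 11: 0xF1 = 11110001 → 4-byte char (#4). Advance 4.
Byte at offset 15: 0xE2 = 11100010 → 3-byte char (#5). Advance 3.
Byte at offset 18: 0xE5 = 11100101 → 3-byte char (#6). Advance 3.
Byte at offset 21: 0xD4 = 11010100 → 2-byte char (#7). Advance 2.
Reached end at offset 23 after 7 code points.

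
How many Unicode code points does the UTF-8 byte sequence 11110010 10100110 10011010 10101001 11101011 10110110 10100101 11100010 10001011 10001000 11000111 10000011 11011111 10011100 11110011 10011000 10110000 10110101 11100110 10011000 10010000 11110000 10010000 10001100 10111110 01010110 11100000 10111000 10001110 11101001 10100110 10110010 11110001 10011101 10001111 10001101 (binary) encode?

12

Byte at offset 0: 0xF2 = 11110010 → 4-byte char (#1). Advance 4.
Byte at offset 4: 0xEB = 11101011 → 3-byte char (#2). Advance 3.
Byte at offset 7: 0xE2 = 11100010 → 3-byte char (#3). Advance 3.
Byte at offset 10: 0xC7 = 11000111 → 2-byte char (#4). Advance 2.
Byte at offset 12: 0xDF = 11011111 → 2-byte char (#5). Advance 2.
Byte at offset 14: 0xF3 = 11110011 → 4-byte char (#6). Advance 4.
Byte at offset 18: 0xE6 = 11100110 → 3-byte char (#7). Advance 3.
Byte at offset 21: 0xF0 = 11110000 → 4-byte char (#8). Advance 4.
Byte at offset 25: 0x56 = 01010110 → 1-byte char (#9). Advance 1.
Byte at offset 26: 0xE0 = 11100000 → 3-byte char (#10). Advance 3.
Byte at offset 29: 0xE9 = 11101001 → 3-byte char (#11). Advance 3.
Byte at offset 32: 0xF1 = 11110001 → 4-byte char (#12). Advance 4.
Reached end at offset 36 after 12 code points.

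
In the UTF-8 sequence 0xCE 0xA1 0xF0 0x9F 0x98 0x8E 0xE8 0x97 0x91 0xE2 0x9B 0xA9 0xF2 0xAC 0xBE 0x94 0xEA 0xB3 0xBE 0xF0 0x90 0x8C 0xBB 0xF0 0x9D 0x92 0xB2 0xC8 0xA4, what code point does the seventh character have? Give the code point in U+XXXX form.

U+1033B

Offset 0: leading byte 0xCE = 11001110 → 2-byte char #1 = CE A1.
Offset 2: leading byte 0xF0 = 11110000 → 4-byte char #2 = F0 9F 98 8E.
Offset 6: leading byte 0xE8 = 11101000 → 3-byte char #3 = E8 97 91.
Offset 9: leading byte 0xE2 = 11100010 → 3-byte char #4 = E2 9B A9.
Offset 12: leading byte 0xF2 = 11110010 → 4-byte char #5 = F2 AC BE 94.
Offset 16: leading byte 0xEA = 11101010 → 3-byte char #6 = EA B3 BE.
Offset 19: leading byte 0xF0 = 11110000 → 4-byte char #7 = F0 90 8C BB.
Leading byte 0xF0 = 11110000 matches 11110xxx → 4-byte sequence.
Byte 1: 0xF0 = 11110000, payload 000 (3 bits).
Byte 2: 0x90 = 10010000 (10xxxxxx ✓), payload 010000.
Byte 3: 0x8C = 10001100 (10xxxxxx ✓), payload 001100.
Byte 4: 0xBB = 10111011 (10xxxxxx ✓), payload 111011.
Concatenate: 000010000001100111011 = 0x1033B (21 bits → U+1033B).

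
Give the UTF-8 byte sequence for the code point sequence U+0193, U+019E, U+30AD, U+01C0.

C6 93 C6 9E E3 82 AD C7 80

U+0193: 2-byte form → C6 93.
U+019E: 2-byte form → C6 9E.
U+30AD: 3-byte form → E3 82 AD.
U+01C0: 2-byte form → C7 80.
Concatenated (9 bytes): C6 93 C6 9E E3 82 AD C7 80.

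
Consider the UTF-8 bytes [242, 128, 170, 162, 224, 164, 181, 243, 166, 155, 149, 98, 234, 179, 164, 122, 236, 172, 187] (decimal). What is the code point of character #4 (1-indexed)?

U+0062

Offset 0: leading byte 0xF2 = 11110010 → 4-byte char #1 = F2 80 AA A2.
Offset 4: leading byte 0xE0 = 11100000 → 3-byte char #2 = E0 A4 B5.
Offset 7: leading byte 0xF3 = 11110011 → 4-byte char #3 = F3 A6 9B 95.
Offset 11: leading byte 0x62 = 01100010 → 1-byte char #4 = 62.
Leading byte 0x62 = 01100010 matches 0xxxxxxx → 1-byte sequence.
Byte 1: 0x62 = 01100010, payload 1100010 (7 bits).
Concatenate: 1100010 = 0x62 (7 bits → U+0062).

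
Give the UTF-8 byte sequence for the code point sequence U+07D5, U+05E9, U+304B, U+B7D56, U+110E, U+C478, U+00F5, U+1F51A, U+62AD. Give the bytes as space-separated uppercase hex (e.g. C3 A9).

DF 95 D7 A9 E3 81 8B F2 B7 B5 96 E1 84 8E EC 91 B8 C3 B5 F0 9F 94 9A E6 8A AD

U+07D5: 2-byte form → DF 95.
U+05E9: 2-byte form → D7 A9.
U+304B: 3-byte form → E3 81 8B.
U+B7D56: 4-byte form → F2 B7 B5 96.
U+110E: 3-byte form → E1 84 8E.
U+C478: 3-byte form → EC 91 B8.
U+00F5: 2-byte form → C3 B5.
U+1F51A: 4-byte form → F0 9F 94 9A.
U+62AD: 3-byte form → E6 8A AD.
Concatenated (26 bytes): DF 95 D7 A9 E3 81 8B F2 B7 B5 96 E1 84 8E EC 91 B8 C3 B5 F0 9F 94 9A E6 8A AD.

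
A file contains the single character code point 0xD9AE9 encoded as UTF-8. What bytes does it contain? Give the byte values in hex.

U+D9AE9 = 0xD9AE9 = 891625 decimal. In range U+10000–U+10FFFF → 4-byte form: 11110xxx 10xxxxxx 10xxxxxx 10xxxxxx.
Binary (21 bits): 011011001101011101001.
Split 3+6+6+6: 011 | 011001 | 101011 | 101001.
Byte 1: 11110011 = 0xF3.
Byte 2: 10011001 = 0x99.
Byte 3: 10101011 = 0xAB.
Byte 4: 10101001 = 0xA9.

F3 99 AB A9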